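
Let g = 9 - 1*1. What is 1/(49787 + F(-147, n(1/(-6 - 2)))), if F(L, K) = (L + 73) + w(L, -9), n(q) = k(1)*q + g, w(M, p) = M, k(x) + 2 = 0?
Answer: 1/49566 ≈ 2.0175e-5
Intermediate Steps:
k(x) = -2 (k(x) = -2 + 0 = -2)
g = 8 (g = 9 - 1 = 8)
n(q) = 8 - 2*q (n(q) = -2*q + 8 = 8 - 2*q)
F(L, K) = 73 + 2*L (F(L, K) = (L + 73) + L = (73 + L) + L = 73 + 2*L)
1/(49787 + F(-147, n(1/(-6 - 2)))) = 1/(49787 + (73 + 2*(-147))) = 1/(49787 + (73 - 294)) = 1/(49787 - 221) = 1/49566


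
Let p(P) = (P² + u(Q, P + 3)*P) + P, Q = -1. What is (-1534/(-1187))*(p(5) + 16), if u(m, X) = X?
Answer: 131924/1187 ≈ 111.14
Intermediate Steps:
p(P) = P + P² + P*(3 + P) (p(P) = (P² + (P + 3)*P) + P = (P² + (3 + P)*P) + P = (P² + P*(3 + P)) + P = P + P² + P*(3 + P))
(-1534/(-1187))*(p(5) + 16) = (-1534/(-1187))*(2*5*(2 + 5) + 16) = (-1534*(-1/1187))*(2*5*7 + 16) = 1534*(70 + 16)/1187 = (1534/1187)*86 = 131924/1187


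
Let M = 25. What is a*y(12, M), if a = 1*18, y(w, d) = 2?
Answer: 36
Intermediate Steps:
a = 18
a*y(12, M) = 18*2 = 36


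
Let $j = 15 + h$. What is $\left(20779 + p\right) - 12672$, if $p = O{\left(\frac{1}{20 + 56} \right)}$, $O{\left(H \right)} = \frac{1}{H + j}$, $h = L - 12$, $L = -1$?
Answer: $\frac{1240447}{153} \approx 8107.5$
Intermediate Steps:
$h = -13$ ($h = -1 - 12 = -13$)
$j = 2$ ($j = 15 - 13 = 2$)
$O{\left(H \right)} = \frac{1}{2 + H}$ ($O{\left(H \right)} = \frac{1}{H + 2} = \frac{1}{2 + H}$)
$p = \frac{76}{153}$ ($p = \frac{1}{2 + \frac{1}{20 + 56}} = \frac{1}{2 + \frac{1}{76}} = \frac{1}{\frac{153}{76}} = \frac{76}{153} \approx 0.49673$)
$\left(20779 + p\right) - 12672 = \left(20779 + \frac{76}{153}\right) - 12672 = \frac{3179263}{153} - 12672 = \frac{1240447}{153}$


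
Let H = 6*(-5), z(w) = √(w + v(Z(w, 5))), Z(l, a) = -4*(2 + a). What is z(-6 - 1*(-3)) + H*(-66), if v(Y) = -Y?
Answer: 1985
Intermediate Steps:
Z(l, a) = -8 - 4*a
z(w) = √(28 + w) (z(w) = √(w - (-8 - 4*5)) = √(w - (-8 - 20)) = √(w - 1*(-28)) = √(w + 28) = √(28 + w))
H = -30
z(-6 - 1*(-3)) + H*(-66) = √(28 + (-6 - 1*(-3))) - 30*(-66) = √(28 + (-6 + 3)) + 1980 = √(28 - 3) + 1980 = √25 + 1980 = 5 + 1980 = 1985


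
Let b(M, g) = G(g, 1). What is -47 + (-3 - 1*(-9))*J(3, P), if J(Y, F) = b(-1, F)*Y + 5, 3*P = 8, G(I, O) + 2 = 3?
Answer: 1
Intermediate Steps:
G(I, O) = 1 (G(I, O) = -2 + 3 = 1)
b(M, g) = 1
P = 8/3 (P = (⅓)*8 = 8/3 ≈ 2.6667)
J(Y, F) = 5 + Y (J(Y, F) = 1*Y + 5 = Y + 5 = 5 + Y)
-47 + (-3 - 1*(-9))*J(3, P) = -47 + (-3 - 1*(-9))*(5 + 3) = -47 + (-3 + 9)*8 = -47 + 6*8 = -47 + 48 = 1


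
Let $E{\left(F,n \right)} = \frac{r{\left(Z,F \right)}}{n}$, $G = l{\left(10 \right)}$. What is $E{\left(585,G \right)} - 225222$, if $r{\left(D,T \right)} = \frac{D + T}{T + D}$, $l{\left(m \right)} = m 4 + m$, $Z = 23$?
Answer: $- \frac{11261099}{50} \approx -2.2522 \cdot 10^{5}$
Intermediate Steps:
$l{\left(m \right)} = 5 m$ ($l{\left(m \right)} = 4 m + m = 5 m$)
$r{\left(D,T \right)} = 1$ ($r{\left(D,T \right)} = \frac{D + T}{D + T} = 1$)
$G = 50$ ($G = 5 \cdot 10 = 50$)
$E{\left(F,n \right)} = \frac{1}{n}$ ($E{\left(F,n \right)} = 1 \frac{1}{n} = \frac{1}{n}$)
$E{\left(585,G \right)} - 225222 = \frac{1}{50} - 225222 = - \frac{11261099}{50}$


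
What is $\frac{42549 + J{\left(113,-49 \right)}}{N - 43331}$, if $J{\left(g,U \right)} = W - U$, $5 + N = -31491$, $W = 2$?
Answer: $- \frac{42600}{74827} \approx -0.56931$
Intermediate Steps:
$N = -31496$ ($N = -5 - 31491 = -31496$)
$J{\left(g,U \right)} = 2 - U$
$\frac{42549 + J{\left(113,-49 \right)}}{N - 43331} = \frac{42549 + \left(2 - -49\right)}{-31496 - 43331} = \frac{42549 + \left(2 + 49\right)}{-74827} = \left(42549 + 51\right) \left(- \frac{1}{74827}\right) = 42600 \left(- \frac{1}{74827}\right) = - \frac{42600}{74827}$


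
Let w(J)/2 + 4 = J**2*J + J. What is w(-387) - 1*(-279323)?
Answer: -115642665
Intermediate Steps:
w(J) = -8 + 2*J + 2*J**3 (w(J) = -8 + 2*(J**2*J + J) = -8 + 2*(J**3 + J) = -8 + 2*(J + J**3) = -8 + (2*J + 2*J**3) = -8 + 2*J + 2*J**3)
w(-387) - 1*(-279323) = (-8 + 2*(-387) + 2*(-387)**3) - 1*(-279323) = (-8 - 774 + 2*(-57960603)) + 279323 = (-8 - 774 - 115921206) + 279323 = -115921988 + 279323 = -115642665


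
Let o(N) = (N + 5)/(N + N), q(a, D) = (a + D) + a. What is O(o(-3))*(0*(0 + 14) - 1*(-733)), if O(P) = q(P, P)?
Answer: -733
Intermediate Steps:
q(a, D) = D + 2*a (q(a, D) = (D + a) + a = D + 2*a)
o(N) = (5 + N)/(2*N) (o(N) = (5 + N)/((2*N)) = (5 + N)*(1/(2*N)) = (5 + N)/(2*N))
O(P) = 3*P (O(P) = P + 2*P = 3*P)
O(o(-3))*(0*(0 + 14) - 1*(-733)) = (3*((½)*(5 - 3)/(-3)))*(0*(0 + 14) - 1*(-733)) = (3*((½)*(-⅓)*2))*(0*14 + 733) = (3*(-⅓))*(0 + 733) = -1*733 = -733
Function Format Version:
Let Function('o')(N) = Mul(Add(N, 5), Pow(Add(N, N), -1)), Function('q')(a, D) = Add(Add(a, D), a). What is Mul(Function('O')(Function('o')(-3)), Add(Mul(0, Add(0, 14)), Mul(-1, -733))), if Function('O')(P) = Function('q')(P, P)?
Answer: -733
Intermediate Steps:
Function('q')(a, D) = Add(D, Mul(2, a)) (Function('q')(a, D) = Add(Add(D, a), a) = Add(D, Mul(2, a)))
Function('o')(N) = Mul(Rational(1, 2), Pow(N, -1), Add(5, N)) (Function('o')(N) = Mul(Add(5, N), Pow(Mul(2, N), -1)) = Mul(Add(5, N), Mul(Rational(1, 2), Pow(N, -1))) = Mul(Rational(1, 2), Pow(N, -1), Add(5, N)))
Function('O')(P) = Mul(3, P) (Function('O')(P) = Add(P, Mul(2, P)) = Mul(3, P))
Mul(Function('O')(Function('o')(-3)), Add(Mul(0, Add(0, 14)), Mul(-1, -733))) = Mul(Mul(3, Mul(Rational(1, 2), Pow(-3, -1), Add(5, -3))), Add(Mul(0, Add(0, 14)), Mul(-1, -733))) = Mul(Mul(3, Mul(Rational(1, 2), Rational(-1, 3), 2)), Add(Mul(0, 14), 733)) = Mul(Mul(3, Rational(-1, 3)), Add(0, 733)) = Mul(-1, 733) = -733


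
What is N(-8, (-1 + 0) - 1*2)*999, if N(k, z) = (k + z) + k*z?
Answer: 12987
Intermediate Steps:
N(k, z) = k + z + k*z
N(-8, (-1 + 0) - 1*2)*999 = (-8 + ((-1 + 0) - 1*2) - 8*((-1 + 0) - 1*2))*999 = (-8 + (-1 - 2) - 8*(-1 - 2))*999 = (-8 - 3 - 8*(-3))*999 = (-8 - 3 + 24)*999 = 13*999 = 12987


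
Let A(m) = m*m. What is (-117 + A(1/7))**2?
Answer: 32855824/2401 ≈ 13684.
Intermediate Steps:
A(m) = m**2
(-117 + A(1/7))**2 = (-117 + (1/7)**2)**2 = (-117 + 1/49)**2 = (-5732/49)**2 = 32855824/2401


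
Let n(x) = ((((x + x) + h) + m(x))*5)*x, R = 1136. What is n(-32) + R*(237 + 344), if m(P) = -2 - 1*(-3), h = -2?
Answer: 670416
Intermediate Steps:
m(P) = 1 (m(P) = -2 + 3 = 1)
n(x) = x*(-5 + 10*x) (n(x) = ((((x + x) - 2) + 1)*5)*x = (((2*x - 2) + 1)*5)*x = (((-2 + 2*x) + 1)*5)*x = ((-1 + 2*x)*5)*x = (-5 + 10*x)*x = x*(-5 + 10*x))
n(-32) + R*(237 + 344) = 5*(-32)*(-1 + 2*(-32)) + 1136*(237 + 344) = 5*(-32)*(-1 - 64) + 1136*581 = 5*(-32)*(-65) + 660016 = 10400 + 660016 = 670416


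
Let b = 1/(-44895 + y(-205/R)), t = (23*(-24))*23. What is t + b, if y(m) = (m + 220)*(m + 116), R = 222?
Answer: -12316730346444/970126835 ≈ -12696.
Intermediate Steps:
y(m) = (116 + m)*(220 + m) (y(m) = (220 + m)*(116 + m) = (116 + m)*(220 + m))
t = -12696 (t = -552*23 = -12696)
b = -49284/970126835 (b = 1/(-44895 + (25520 + (-205/222)² + 336*(-205/222))) = 1/(-44895 + (25520 + 42025/49284 - 11480/37)) = 1/(-44895 + 1242478345/49284) = 1/(-970126835/49284) = -49284/970126835 ≈ -5.0802e-5)
t + b = -12696 - 49284/970126835 = -12316730346444/970126835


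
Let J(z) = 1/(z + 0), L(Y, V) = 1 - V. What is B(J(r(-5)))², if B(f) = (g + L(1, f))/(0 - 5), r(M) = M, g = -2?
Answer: 16/625 ≈ 0.025600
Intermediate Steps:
J(z) = 1/z
B(f) = ⅕ + f/5 (B(f) = (-2 + (1 - f))/(0 - 5) = (-1 - f)/(-5) = (-1 - f)*(-⅕) = ⅕ + f/5)
B(J(r(-5)))² = (⅕ + (⅕)/(-5))² = (⅕ + (⅕)*(-⅕))² = (⅕ - 1/25)² = (4/25)² = 16/625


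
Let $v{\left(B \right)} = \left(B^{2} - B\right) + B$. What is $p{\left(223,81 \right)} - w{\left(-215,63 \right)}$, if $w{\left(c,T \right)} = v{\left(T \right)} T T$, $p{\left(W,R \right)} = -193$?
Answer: $-15753154$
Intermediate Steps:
$v{\left(B \right)} = B^{2}$
$w{\left(c,T \right)} = T^{4}$ ($w{\left(c,T \right)} = T^{2} T T = T^{2} T^{2} = T^{4}$)
$p{\left(223,81 \right)} - w{\left(-215,63 \right)} = -193 - 63^{4} = -193 - 15752961 = -15753154$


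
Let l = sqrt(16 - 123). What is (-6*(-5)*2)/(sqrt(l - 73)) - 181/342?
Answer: -181/342 + 60/sqrt(-73 + I*sqrt(107)) ≈ -0.037845 - 6.9704*I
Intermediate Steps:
l = I*sqrt(107) (l = sqrt(-107) = I*sqrt(107) ≈ 10.344*I)
(-6*(-5)*2)/(sqrt(l - 73)) - 181/342 = (-6*(-5)*2)/(sqrt(I*sqrt(107) - 73)) - 181/342 = (30*2)/(sqrt(-73 + I*sqrt(107))) - 181*1/342 = 60/sqrt(-73 + I*sqrt(107)) - 181/342 = -181/342 + 60/sqrt(-73 + I*sqrt(107))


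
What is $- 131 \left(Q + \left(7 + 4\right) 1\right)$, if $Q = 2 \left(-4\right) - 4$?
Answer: $131$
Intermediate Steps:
$Q = -12$ ($Q = -8 - 4 = -12$)
$- 131 \left(Q + \left(7 + 4\right) 1\right) = - 131 \left(-12 + \left(7 + 4\right) 1\right) = - 131 \left(-12 + 11 \cdot 1\right) = - 131 \left(-12 + 11\right) = \left(-131\right) \left(-1\right) = 131$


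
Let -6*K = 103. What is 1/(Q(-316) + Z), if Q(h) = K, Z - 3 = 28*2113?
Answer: 6/354899 ≈ 1.6906e-5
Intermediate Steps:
K = -103/6 (K = -1/6*103 = -103/6 ≈ -17.167)
Z = 59167 (Z = 3 + 28*2113 = 3 + 59164 = 59167)
Q(h) = -103/6
1/(Q(-316) + Z) = 1/(-103/6 + 59167) = 1/(354899/6) = 6/354899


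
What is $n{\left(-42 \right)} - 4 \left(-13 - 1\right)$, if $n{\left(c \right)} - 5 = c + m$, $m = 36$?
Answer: $55$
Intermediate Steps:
$n{\left(c \right)} = 41 + c$ ($n{\left(c \right)} = 5 + \left(c + 36\right) = 5 + \left(36 + c\right) = 41 + c$)
$n{\left(-42 \right)} - 4 \left(-13 - 1\right) = \left(41 - 42\right) - 4 \left(-13 - 1\right) = -1 - 4 \left(-14\right) = -1 - -56 = -1 + 56 = 55$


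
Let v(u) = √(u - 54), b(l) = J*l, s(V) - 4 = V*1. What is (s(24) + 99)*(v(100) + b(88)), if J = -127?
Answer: -1419352 + 127*√46 ≈ -1.4185e+6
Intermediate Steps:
s(V) = 4 + V (s(V) = 4 + V*1 = 4 + V)
b(l) = -127*l
v(u) = √(-54 + u)
(s(24) + 99)*(v(100) + b(88)) = ((4 + 24) + 99)*(√(-54 + 100) - 127*88) = (28 + 99)*(√46 - 11176) = 127*(-11176 + √46) = -1419352 + 127*√46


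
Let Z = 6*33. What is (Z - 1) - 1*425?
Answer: -228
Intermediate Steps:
Z = 198
(Z - 1) - 1*425 = (198 - 1) - 1*425 = 197 - 425 = -228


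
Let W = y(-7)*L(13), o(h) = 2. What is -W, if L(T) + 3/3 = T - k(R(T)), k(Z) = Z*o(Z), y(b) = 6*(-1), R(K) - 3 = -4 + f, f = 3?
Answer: 48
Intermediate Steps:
R(K) = 2 (R(K) = 3 + (-4 + 3) = 3 - 1 = 2)
y(b) = -6
k(Z) = 2*Z (k(Z) = Z*2 = 2*Z)
L(T) = -5 + T (L(T) = -1 + (T - 2*2) = -1 + (T - 1*4) = -1 + (T - 4) = -1 + (-4 + T) = -5 + T)
W = -48 (W = -6*(-5 + 13) = -6*8 = -48)
-W = -1*(-48) = 48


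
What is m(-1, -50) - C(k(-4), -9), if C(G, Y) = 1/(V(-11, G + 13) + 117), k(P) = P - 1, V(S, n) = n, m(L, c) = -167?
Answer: -20876/125 ≈ -167.01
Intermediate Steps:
k(P) = -1 + P
C(G, Y) = 1/(130 + G) (C(G, Y) = 1/((G + 13) + 117) = 1/((13 + G) + 117) = 1/(130 + G))
m(-1, -50) - C(k(-4), -9) = -167 - 1/(130 + (-1 - 4)) = -167 - 1/(130 - 5) = -167 - 1/125 = -20876/125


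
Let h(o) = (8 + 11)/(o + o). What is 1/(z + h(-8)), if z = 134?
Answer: 16/2125 ≈ 0.0075294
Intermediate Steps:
h(o) = 19/(2*o) (h(o) = 19/((2*o)) = 19*(1/(2*o)) = 19/(2*o))
1/(z + h(-8)) = 1/(134 + (19/2)/(-8)) = 1/(134 + (19/2)*(-1/8)) = 1/(134 - 19/16) = 1/(2125/16) = 16/2125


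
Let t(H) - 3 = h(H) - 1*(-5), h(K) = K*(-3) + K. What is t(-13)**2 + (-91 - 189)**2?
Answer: 79556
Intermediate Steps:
h(K) = -2*K (h(K) = -3*K + K = -2*K)
t(H) = 8 - 2*H (t(H) = 3 + (-2*H - 1*(-5)) = 3 + (-2*H + 5) = 3 + (5 - 2*H) = 8 - 2*H)
t(-13)**2 + (-91 - 189)**2 = (8 - 2*(-13))**2 + (-91 - 189)**2 = (8 + 26)**2 + (-280)**2 = 34**2 + 78400 = 1156 + 78400 = 79556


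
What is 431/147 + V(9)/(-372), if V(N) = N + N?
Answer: 26281/9114 ≈ 2.8836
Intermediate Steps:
V(N) = 2*N
431/147 + V(9)/(-372) = 431/147 + (2*9)/(-372) = 431*(1/147) + 18*(-1/372) = 431/147 - 3/62 = 26281/9114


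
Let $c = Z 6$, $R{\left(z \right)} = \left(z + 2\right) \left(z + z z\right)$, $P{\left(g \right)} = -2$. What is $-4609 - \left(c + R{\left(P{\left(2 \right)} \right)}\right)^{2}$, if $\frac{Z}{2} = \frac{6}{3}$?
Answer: $-5185$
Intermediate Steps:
$Z = 4$ ($Z = 2 \cdot \frac{6}{3} = 2 \cdot 6 \cdot \frac{1}{3} = 2 \cdot 2 = 4$)
$R{\left(z \right)} = \left(2 + z\right) \left(z + z^{2}\right)$
$c = 24$ ($c = 4 \cdot 6 = 24$)
$-4609 - \left(c + R{\left(P{\left(2 \right)} \right)}\right)^{2} = -4609 - \left(24 - 2 \left(2 + \left(-2\right)^{2} + 3 \left(-2\right)\right)\right)^{2} = -4609 - \left(24 - 2 \left(2 + 4 - 6\right)\right)^{2} = -4609 - \left(24 - 0\right)^{2} = -4609 - \left(24 + 0\right)^{2} = -4609 - 24^{2} = -4609 - 576 = -5185$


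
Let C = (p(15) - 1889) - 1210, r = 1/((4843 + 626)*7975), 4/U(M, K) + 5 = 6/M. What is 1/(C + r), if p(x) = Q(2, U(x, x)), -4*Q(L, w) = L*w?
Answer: -1003151325/3108329803402 ≈ -0.00032273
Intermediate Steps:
U(M, K) = 4/(-5 + 6/M)
Q(L, w) = -L*w/4
p(x) = 2*x/(-6 + 5*x) (p(x) = -1/4*2*(-4*x/(-6 + 5*x)) = 2*x/(-6 + 5*x))
r = 1/43615275 (r = (1/7975)/5469 = (1/5469)*(1/7975) = 1/43615275 ≈ 2.2928e-8)
C = -71267/23 (C = (2*15/(-6 + 5*15) - 1889) - 1210 = (2*15/(-6 + 75) - 1889) - 1210 = (2*15/69 - 1889) - 1210 = (2*15*(1/69) - 1889) - 1210 = (10/23 - 1889) - 1210 = -43437/23 - 1210 = -71267/23 ≈ -3098.6)
1/(C + r) = 1/(-71267/23 + 1/43615275) = 1/(-3108329803402/1003151325) = -1003151325/3108329803402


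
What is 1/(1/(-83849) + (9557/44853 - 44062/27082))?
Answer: -50926065206577/72005525747467 ≈ -0.70725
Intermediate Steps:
1/(1/(-83849) + (9557/44853 - 44062/27082)) = 1/(-1/83849 + (9557*(1/44853) - 44062*1/27082)) = 1/(-1/83849 + (9557/44853 - 22031/13541)) = 1/(-1/83849 - 858745106/607354473) = 1/(-72005525747467/50926065206577) = -50926065206577/72005525747467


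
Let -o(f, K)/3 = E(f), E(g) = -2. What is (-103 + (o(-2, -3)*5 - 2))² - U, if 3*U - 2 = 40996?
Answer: -8041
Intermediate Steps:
o(f, K) = 6 (o(f, K) = -3*(-2) = 6)
U = 13666 (U = ⅔ + (⅓)*40996 = ⅔ + 40996/3 = 13666)
(-103 + (o(-2, -3)*5 - 2))² - U = (-103 + (6*5 - 2))² - 1*13666 = (-103 + (30 - 2))² - 13666 = (-103 + 28)² - 13666 = (-75)² - 13666 = 5625 - 13666 = -8041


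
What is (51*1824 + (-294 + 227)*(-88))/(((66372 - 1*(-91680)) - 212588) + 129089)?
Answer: 98920/74553 ≈ 1.3268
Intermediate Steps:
(51*1824 + (-294 + 227)*(-88))/(((66372 - 1*(-91680)) - 212588) + 129089) = (93024 - 67*(-88))/(((66372 + 91680) - 212588) + 129089) = (93024 + 5896)/((158052 - 212588) + 129089) = 98920/(-54536 + 129089) = 98920/74553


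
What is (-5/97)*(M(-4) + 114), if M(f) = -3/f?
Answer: -2295/388 ≈ -5.9149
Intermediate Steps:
(-5/97)*(M(-4) + 114) = (-5/97)*(-3/(-4) + 114) = (-5*1/97)*(-3*(-1/4) + 114) = -5*(3/4 + 114)/97 = -5/97*459/4 = -2295/388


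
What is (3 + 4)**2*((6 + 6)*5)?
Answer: 2940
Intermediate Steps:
(3 + 4)**2*((6 + 6)*5) = 7**2*(12*5) = 49*60 = 2940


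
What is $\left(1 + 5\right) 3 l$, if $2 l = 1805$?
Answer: $16245$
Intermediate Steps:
$l = \frac{1805}{2}$ ($l = \frac{1}{2} \cdot 1805 = \frac{1805}{2} \approx 902.5$)
$\left(1 + 5\right) 3 l = \left(1 + 5\right) 3 \cdot \frac{1805}{2} = 6 \cdot 3 \cdot \frac{1805}{2} = 18 \cdot \frac{1805}{2} = 16245$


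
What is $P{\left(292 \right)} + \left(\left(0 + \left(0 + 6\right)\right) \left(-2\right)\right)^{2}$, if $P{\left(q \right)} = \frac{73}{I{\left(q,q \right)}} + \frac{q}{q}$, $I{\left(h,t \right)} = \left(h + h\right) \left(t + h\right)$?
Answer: $\frac{677441}{4672} \approx 145.0$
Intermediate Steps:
$I{\left(h,t \right)} = 2 h \left(h + t\right)$
$P{\left(q \right)} = 1 + \frac{73}{4 q^{2}}$ ($P{\left(q \right)} = \frac{73}{2 q \left(q + q\right)} + \frac{q}{q} = \frac{73}{2 q 2 q} + 1 = \frac{73}{4 q^{2}} + 1 = 1 + \frac{73}{4 q^{2}}$)
$P{\left(292 \right)} + \left(\left(0 + \left(0 + 6\right)\right) \left(-2\right)\right)^{2} = \left(1 + \frac{73}{4 \cdot 85264}\right) + \left(\left(0 + \left(0 + 6\right)\right) \left(-2\right)\right)^{2} = \left(1 + \frac{73}{4} \cdot \frac{1}{85264}\right) + \left(\left(0 + 6\right) \left(-2\right)\right)^{2} = \left(1 + \frac{1}{4672}\right) + \left(6 \left(-2\right)\right)^{2} = \frac{4673}{4672} + \left(-12\right)^{2} = \frac{4673}{4672} + 144 = \frac{677441}{4672}$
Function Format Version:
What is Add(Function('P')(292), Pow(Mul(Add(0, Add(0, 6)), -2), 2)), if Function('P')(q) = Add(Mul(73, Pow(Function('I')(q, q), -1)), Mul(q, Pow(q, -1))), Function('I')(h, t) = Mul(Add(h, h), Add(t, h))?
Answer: Rational(677441, 4672) ≈ 145.00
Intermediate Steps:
Function('I')(h, t) = Mul(2, h, Add(h, t)) (Function('I')(h, t) = Mul(Mul(2, h), Add(h, t)) = Mul(2, h, Add(h, t)))
Function('P')(q) = Add(1, Mul(Rational(73, 4), Pow(q, -2))) (Function('P')(q) = Add(Mul(73, Pow(Mul(2, q, Add(q, q)), -1)), Mul(q, Pow(q, -1))) = Add(Mul(73, Pow(Mul(2, q, Mul(2, q)), -1)), 1) = Add(Mul(73, Pow(Mul(4, Pow(q, 2)), -1)), 1) = Add(Mul(73, Mul(Rational(1, 4), Pow(q, -2))), 1) = Add(Mul(Rational(73, 4), Pow(q, -2)), 1) = Add(1, Mul(Rational(73, 4), Pow(q, -2))))
Add(Function('P')(292), Pow(Mul(Add(0, Add(0, 6)), -2), 2)) = Add(Add(1, Mul(Rational(73, 4), Pow(292, -2))), Pow(Mul(Add(0, Add(0, 6)), -2), 2)) = Add(Add(1, Mul(Rational(73, 4), Rational(1, 85264))), Pow(Mul(Add(0, 6), -2), 2)) = Add(Add(1, Rational(1, 4672)), Pow(Mul(6, -2), 2)) = Add(Rational(4673, 4672), Pow(-12, 2)) = Add(Rational(4673, 4672), 144) = Rational(677441, 4672)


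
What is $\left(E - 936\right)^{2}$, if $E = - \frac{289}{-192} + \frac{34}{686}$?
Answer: $\frac{3787026982380625}{4337012736} \approx 8.7319 \cdot 10^{5}$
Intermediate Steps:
$E = \frac{102391}{65856}$ ($E = \left(-289\right) \left(- \frac{1}{192}\right) + 34 \cdot \frac{1}{686} = \frac{289}{192} + \frac{17}{343} = \frac{102391}{65856} \approx 1.5548$)
$\left(E - 936\right)^{2} = \left(\frac{102391}{65856} - 936\right)^{2} = \left(- \frac{61538825}{65856}\right)^{2} = \frac{3787026982380625}{4337012736}$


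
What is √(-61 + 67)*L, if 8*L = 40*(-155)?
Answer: -775*√6 ≈ -1898.4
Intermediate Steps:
L = -775 (L = (40*(-155))/8 = (⅛)*(-6200) = -775)
√(-61 + 67)*L = √(-61 + 67)*(-775) = √6*(-775) = -775*√6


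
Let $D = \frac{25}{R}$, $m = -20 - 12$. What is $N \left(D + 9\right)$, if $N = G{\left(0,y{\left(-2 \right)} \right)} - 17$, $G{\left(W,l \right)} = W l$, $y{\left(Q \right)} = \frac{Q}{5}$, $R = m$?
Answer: $- \frac{4471}{32} \approx -139.72$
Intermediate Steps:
$m = -32$
$R = -32$
$y{\left(Q \right)} = \frac{Q}{5}$ ($y{\left(Q \right)} = Q \frac{1}{5} = \frac{Q}{5}$)
$D = - \frac{25}{32}$ ($D = \frac{25}{-32} = 25 \left(- \frac{1}{32}\right) = - \frac{25}{32} \approx -0.78125$)
$N = -17$ ($N = 0 \cdot \frac{1}{5} \left(-2\right) - 17 = 0 \left(- \frac{2}{5}\right) - 17 = 0 - 17 = -17$)
$N \left(D + 9\right) = - 17 \left(- \frac{25}{32} + 9\right) = \left(-17\right) \frac{263}{32} = - \frac{4471}{32}$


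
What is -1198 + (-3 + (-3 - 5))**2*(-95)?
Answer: -12693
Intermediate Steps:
-1198 + (-3 + (-3 - 5))**2*(-95) = -1198 + (-3 - 8)**2*(-95) = -1198 + (-11)**2*(-95) = -1198 + 121*(-95) = -1198 - 11495 = -12693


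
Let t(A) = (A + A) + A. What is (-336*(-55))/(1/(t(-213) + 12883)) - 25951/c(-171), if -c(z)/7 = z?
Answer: 270844110689/1197 ≈ 2.2627e+8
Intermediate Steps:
t(A) = 3*A (t(A) = 2*A + A = 3*A)
c(z) = -7*z
(-336*(-55))/(1/(t(-213) + 12883)) - 25951/c(-171) = (-336*(-55))/(1/(3*(-213) + 12883)) - 25951/((-7*(-171))) = 18480/(1/(-639 + 12883)) - 25951/1197 = 18480/(1/12244) - 25951*1/1197 = 18480/(1/12244) - 25951/1197 = 18480*12244 - 25951/1197 = 226269120 - 25951/1197 = 270844110689/1197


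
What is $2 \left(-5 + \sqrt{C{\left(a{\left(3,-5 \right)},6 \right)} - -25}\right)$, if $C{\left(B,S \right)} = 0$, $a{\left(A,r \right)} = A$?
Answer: $0$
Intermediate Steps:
$2 \left(-5 + \sqrt{C{\left(a{\left(3,-5 \right)},6 \right)} - -25}\right) = 2 \left(-5 + \sqrt{0 - -25}\right) = 2 \left(-5 + \sqrt{0 + 25}\right) = 2 \left(-5 + \sqrt{25}\right) = 2 \left(-5 + 5\right) = 2 \cdot 0 = 0$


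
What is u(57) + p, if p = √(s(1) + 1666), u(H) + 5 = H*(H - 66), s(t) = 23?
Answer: -518 + √1689 ≈ -476.90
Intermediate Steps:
u(H) = -5 + H*(-66 + H) (u(H) = -5 + H*(H - 66) = -5 + H*(-66 + H))
p = √1689 (p = √(23 + 1666) = √1689 ≈ 41.097)
u(57) + p = (-5 + 57² - 66*57) + √1689 = (-5 + 3249 - 3762) + √1689 = -518 + √1689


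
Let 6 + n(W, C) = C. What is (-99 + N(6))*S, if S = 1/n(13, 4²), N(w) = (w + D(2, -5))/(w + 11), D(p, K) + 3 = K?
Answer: -337/34 ≈ -9.9118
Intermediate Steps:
D(p, K) = -3 + K
n(W, C) = -6 + C
N(w) = (-8 + w)/(11 + w) (N(w) = (w + (-3 - 5))/(w + 11) = (w - 8)/(11 + w) = (-8 + w)/(11 + w))
S = ⅒ (S = 1/(-6 + 4²) = 1/(-6 + 16) = 1/10 = ⅒ ≈ 0.10000)
(-99 + N(6))*S = (-99 + (-8 + 6)/(11 + 6))*(⅒) = (-99 - 2/17)*(⅒) = -1685/17*⅒ = -337/34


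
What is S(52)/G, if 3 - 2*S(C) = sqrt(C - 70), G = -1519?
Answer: -3/3038 + 3*I*sqrt(2)/3038 ≈ -0.00098749 + 0.0013965*I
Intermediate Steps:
S(C) = 3/2 - sqrt(-70 + C)/2 (S(C) = 3/2 - sqrt(C - 70)/2 = 3/2 - sqrt(-70 + C)/2)
S(52)/G = (3/2 - sqrt(-70 + 52)/2)/(-1519) = (3/2 - 3*I*sqrt(2)/2)*(-1/1519) = -3/3038 + 3*I*sqrt(2)/3038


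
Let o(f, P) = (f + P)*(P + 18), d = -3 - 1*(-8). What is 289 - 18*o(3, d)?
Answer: -3023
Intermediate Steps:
d = 5 (d = -3 + 8 = 5)
o(f, P) = (18 + P)*(P + f) (o(f, P) = (P + f)*(18 + P) = (18 + P)*(P + f))
289 - 18*o(3, d) = 289 - 18*(5² + 18*5 + 18*3 + 5*3) = 289 - 18*(25 + 90 + 54 + 15) = 289 - 18*184 = 289 - 3312 = -3023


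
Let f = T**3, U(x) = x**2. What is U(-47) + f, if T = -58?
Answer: -192903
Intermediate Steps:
f = -195112 (f = (-58)**3 = -195112)
U(-47) + f = (-47)**2 - 195112 = 2209 - 195112 = -192903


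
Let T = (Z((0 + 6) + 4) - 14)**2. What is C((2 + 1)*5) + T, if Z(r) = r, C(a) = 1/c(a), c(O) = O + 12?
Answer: 433/27 ≈ 16.037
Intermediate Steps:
c(O) = 12 + O
C(a) = 1/(12 + a)
T = 16 (T = (((0 + 6) + 4) - 14)**2 = ((6 + 4) - 14)**2 = (10 - 14)**2 = (-4)**2 = 16)
C((2 + 1)*5) + T = 1/(12 + (2 + 1)*5) + 16 = 1/(12 + 3*5) + 16 = 1/(12 + 15) + 16 = 1/27 + 16 = 433/27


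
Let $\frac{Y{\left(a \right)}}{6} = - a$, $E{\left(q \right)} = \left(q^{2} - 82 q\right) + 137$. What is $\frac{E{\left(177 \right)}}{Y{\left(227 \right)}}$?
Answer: $- \frac{8476}{681} \approx -12.446$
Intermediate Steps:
$E{\left(q \right)} = 137 + q^{2} - 82 q$
$Y{\left(a \right)} = - 6 a$ ($Y{\left(a \right)} = 6 \left(- a\right) = - 6 a$)
$\frac{E{\left(177 \right)}}{Y{\left(227 \right)}} = \frac{137 + 177^{2} - 14514}{\left(-6\right) 227} = \frac{137 + 31329 - 14514}{-1362} = 16952 \left(- \frac{1}{1362}\right) = - \frac{8476}{681}$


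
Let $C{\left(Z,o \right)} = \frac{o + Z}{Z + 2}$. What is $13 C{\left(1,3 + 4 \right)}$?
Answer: $\frac{104}{3} \approx 34.667$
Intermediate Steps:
$C{\left(Z,o \right)} = \frac{Z + o}{2 + Z}$
$13 C{\left(1,3 + 4 \right)} = 13 \frac{1 + \left(3 + 4\right)}{2 + 1} = 13 \frac{1 + 7}{3} = 13 \cdot \frac{1}{3} \cdot 8 = 13 \cdot \frac{8}{3} = \frac{104}{3}$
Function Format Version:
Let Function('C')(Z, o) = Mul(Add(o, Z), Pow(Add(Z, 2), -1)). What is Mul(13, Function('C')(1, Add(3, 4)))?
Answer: Rational(104, 3) ≈ 34.667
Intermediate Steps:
Function('C')(Z, o) = Mul(Pow(Add(2, Z), -1), Add(Z, o)) (Function('C')(Z, o) = Mul(Add(Z, o), Pow(Add(2, Z), -1)) = Mul(Pow(Add(2, Z), -1), Add(Z, o)))
Mul(13, Function('C')(1, Add(3, 4))) = Mul(13, Mul(Pow(Add(2, 1), -1), Add(1, Add(3, 4)))) = Mul(13, Mul(Pow(3, -1), Add(1, 7))) = Mul(13, Mul(Rational(1, 3), 8)) = Mul(13, Rational(8, 3)) = Rational(104, 3)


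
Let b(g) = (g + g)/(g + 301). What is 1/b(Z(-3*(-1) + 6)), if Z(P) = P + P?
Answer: 319/36 ≈ 8.8611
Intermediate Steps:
Z(P) = 2*P
b(g) = 2*g/(301 + g) (b(g) = (2*g)/(301 + g) = 2*g/(301 + g))
1/b(Z(-3*(-1) + 6)) = 1/(2*(2*(-3*(-1) + 6))/(301 + 2*(-3*(-1) + 6))) = 1/(2*(2*(3 + 6))/(301 + 2*(3 + 6))) = 1/(2*(2*9)/(301 + 2*9)) = 1/(2*18/(301 + 18)) = 1/(2*18/319) = 1/(2*18*(1/319)) = 1/(36/319) = 319/36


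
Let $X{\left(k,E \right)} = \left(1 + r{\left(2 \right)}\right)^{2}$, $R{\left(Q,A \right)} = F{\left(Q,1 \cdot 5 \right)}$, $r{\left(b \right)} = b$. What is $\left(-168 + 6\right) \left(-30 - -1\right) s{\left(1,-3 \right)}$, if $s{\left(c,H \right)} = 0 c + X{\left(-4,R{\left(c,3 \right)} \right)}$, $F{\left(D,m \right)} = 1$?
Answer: $42282$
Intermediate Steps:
$R{\left(Q,A \right)} = 1$
$X{\left(k,E \right)} = 9$ ($X{\left(k,E \right)} = \left(1 + 2\right)^{2} = 3^{2} = 9$)
$s{\left(c,H \right)} = 9$ ($s{\left(c,H \right)} = 0 c + 9 = 0 + 9 = 9$)
$\left(-168 + 6\right) \left(-30 - -1\right) s{\left(1,-3 \right)} = \left(-168 + 6\right) \left(-30 - -1\right) 9 = - 162 \left(-30 + 1\right) 9 = - 162 \left(\left(-29\right) 9\right) = \left(-162\right) \left(-261\right) = 42282$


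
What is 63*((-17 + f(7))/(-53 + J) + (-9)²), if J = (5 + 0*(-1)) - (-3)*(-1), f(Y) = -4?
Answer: 87192/17 ≈ 5128.9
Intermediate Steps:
J = 2 (J = (5 + 0) - 1*3 = 5 - 3 = 2)
63*((-17 + f(7))/(-53 + J) + (-9)²) = 63*((-17 - 4)/(-53 + 2) + (-9)²) = 63*(-21/(-51) + 81) = 63*(-21*(-1/51) + 81) = 63*(7/17 + 81) = 63*(1384/17) = 87192/17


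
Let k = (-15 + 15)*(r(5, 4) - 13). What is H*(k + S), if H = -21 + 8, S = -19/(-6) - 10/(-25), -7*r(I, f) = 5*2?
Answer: -1391/30 ≈ -46.367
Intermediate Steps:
r(I, f) = -10/7 (r(I, f) = -5*2/7 = -1/7*10 = -10/7)
S = 107/30 (S = -19*(-1/6) - 10*(-1/25) = 19/6 + 2/5 = 107/30 ≈ 3.5667)
k = 0 (k = (-15 + 15)*(-10/7 - 13) = 0*(-101/7) = 0)
H = -13
H*(k + S) = -13*(0 + 107/30) = -13*107/30 = -1391/30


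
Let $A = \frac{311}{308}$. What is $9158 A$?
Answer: $\frac{1424069}{154} \approx 9247.2$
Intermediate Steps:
$A = \frac{311}{308}$ ($A = 311 \cdot \frac{1}{308} = \frac{311}{308} \approx 1.0097$)
$9158 A = 9158 \cdot \frac{311}{308} = \frac{1424069}{154}$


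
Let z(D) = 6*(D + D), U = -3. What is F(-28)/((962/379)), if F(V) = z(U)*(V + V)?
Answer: 382032/481 ≈ 794.25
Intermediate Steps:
z(D) = 12*D (z(D) = 6*(2*D) = 12*D)
F(V) = -72*V (F(V) = (12*(-3))*(V + V) = -72*V)
F(-28)/((962/379)) = (-72*(-28))/((962/379)) = 2016/((962*(1/379))) = 2016/(962/379) = 2016*(379/962) = 382032/481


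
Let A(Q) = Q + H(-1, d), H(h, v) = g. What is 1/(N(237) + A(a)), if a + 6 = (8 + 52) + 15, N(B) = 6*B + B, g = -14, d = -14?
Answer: 1/1714 ≈ 0.00058343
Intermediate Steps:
H(h, v) = -14
N(B) = 7*B
a = 69 (a = -6 + ((8 + 52) + 15) = -6 + (60 + 15) = -6 + 75 = 69)
A(Q) = -14 + Q (A(Q) = Q - 14 = -14 + Q)
1/(N(237) + A(a)) = 1/(7*237 + (-14 + 69)) = 1/(1659 + 55) = 1/1714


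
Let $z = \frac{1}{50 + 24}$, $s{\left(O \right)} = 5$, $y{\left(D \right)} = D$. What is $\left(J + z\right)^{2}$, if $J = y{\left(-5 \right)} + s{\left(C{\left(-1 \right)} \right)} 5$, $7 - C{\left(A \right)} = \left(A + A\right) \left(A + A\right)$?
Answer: $\frac{2193361}{5476} \approx 400.54$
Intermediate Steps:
$C{\left(A \right)} = 7 - 4 A^{2}$ ($C{\left(A \right)} = 7 - \left(A + A\right) \left(A + A\right) = 7 - 2 A 2 A = 7 - 4 A^{2}$)
$J = 20$ ($J = -5 + 5 \cdot 5 = -5 + 25 = 20$)
$z = \frac{1}{74} \approx 0.013514$
$\left(J + z\right)^{2} = \left(20 + \frac{1}{74}\right)^{2} = \left(\frac{1481}{74}\right)^{2} = \frac{2193361}{5476}$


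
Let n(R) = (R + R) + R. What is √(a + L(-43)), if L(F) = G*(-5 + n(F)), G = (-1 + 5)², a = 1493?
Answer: I*√651 ≈ 25.515*I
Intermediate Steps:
n(R) = 3*R (n(R) = 2*R + R = 3*R)
G = 16 (G = 4² = 16)
L(F) = -80 + 48*F (L(F) = 16*(-5 + 3*F) = -80 + 48*F)
√(a + L(-43)) = √(1493 + (-80 + 48*(-43))) = √(1493 + (-80 - 2064)) = √(1493 - 2144) = √(-651) = I*√651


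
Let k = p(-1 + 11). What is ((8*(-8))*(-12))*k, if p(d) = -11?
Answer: -8448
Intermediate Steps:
k = -11
((8*(-8))*(-12))*k = ((8*(-8))*(-12))*(-11) = -64*(-12)*(-11) = 768*(-11) = -8448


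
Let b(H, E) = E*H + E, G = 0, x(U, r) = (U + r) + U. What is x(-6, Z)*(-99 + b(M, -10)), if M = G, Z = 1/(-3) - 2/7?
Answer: 28885/21 ≈ 1375.5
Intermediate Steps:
Z = -13/21 (Z = 1*(-⅓) - 2*⅐ = -⅓ - 2/7 = -13/21 ≈ -0.61905)
x(U, r) = r + 2*U
M = 0
b(H, E) = E + E*H
x(-6, Z)*(-99 + b(M, -10)) = (-13/21 + 2*(-6))*(-99 - 10*(1 + 0)) = (-13/21 - 12)*(-99 - 10*1) = -265*(-99 - 10)/21 = -265/21*(-109) = 28885/21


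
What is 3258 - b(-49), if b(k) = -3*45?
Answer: 3393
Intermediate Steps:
b(k) = -135
3258 - b(-49) = 3258 - 1*(-135) = 3258 + 135 = 3393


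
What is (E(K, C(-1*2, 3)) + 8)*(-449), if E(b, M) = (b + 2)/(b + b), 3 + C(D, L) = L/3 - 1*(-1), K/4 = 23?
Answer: -351567/92 ≈ -3821.4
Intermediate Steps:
K = 92 (K = 4*23 = 92)
C(D, L) = -2 + L/3 (C(D, L) = -3 + (L/3 - 1*(-1)) = -3 + (L*(1/3) + 1) = -3 + (L/3 + 1) = -3 + (1 + L/3) = -2 + L/3)
E(b, M) = (2 + b)/(2*b) (E(b, M) = (2 + b)/((2*b)) = (2 + b)*(1/(2*b)) = (2 + b)/(2*b))
(E(K, C(-1*2, 3)) + 8)*(-449) = ((1/2)*(2 + 92)/92 + 8)*(-449) = ((1/2)*(1/92)*94 + 8)*(-449) = (47/92 + 8)*(-449) = (783/92)*(-449) = -351567/92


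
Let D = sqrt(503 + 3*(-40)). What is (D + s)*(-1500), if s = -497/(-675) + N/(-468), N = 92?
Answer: -94720/117 - 1500*sqrt(383) ≈ -30165.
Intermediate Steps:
s = 4736/8775 (s = -497/(-675) + 92/(-468) = -497*(-1/675) + 92*(-1/468) = 497/675 - 23/117 = 4736/8775 ≈ 0.53971)
D = sqrt(383) (D = sqrt(503 - 120) = sqrt(383) ≈ 19.570)
(D + s)*(-1500) = (sqrt(383) + 4736/8775)*(-1500) = (4736/8775 + sqrt(383))*(-1500) = -94720/117 - 1500*sqrt(383)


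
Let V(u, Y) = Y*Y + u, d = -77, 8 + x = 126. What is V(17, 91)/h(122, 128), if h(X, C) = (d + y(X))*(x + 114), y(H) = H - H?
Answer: -4149/8932 ≈ -0.46451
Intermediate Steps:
x = 118 (x = -8 + 126 = 118)
y(H) = 0
h(X, C) = -17864 (h(X, C) = (-77 + 0)*(118 + 114) = -77*232 = -17864)
V(u, Y) = u + Y² (V(u, Y) = Y² + u = u + Y²)
V(17, 91)/h(122, 128) = (17 + 91²)/(-17864) = (17 + 8281)*(-1/17864) = 8298*(-1/17864) = -4149/8932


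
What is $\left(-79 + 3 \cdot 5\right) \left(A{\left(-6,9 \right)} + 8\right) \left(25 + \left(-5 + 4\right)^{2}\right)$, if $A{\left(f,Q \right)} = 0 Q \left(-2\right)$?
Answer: $-13312$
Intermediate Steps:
$A{\left(f,Q \right)} = 0$ ($A{\left(f,Q \right)} = 0 \left(-2\right) = 0$)
$\left(-79 + 3 \cdot 5\right) \left(A{\left(-6,9 \right)} + 8\right) \left(25 + \left(-5 + 4\right)^{2}\right) = \left(-79 + 3 \cdot 5\right) \left(0 + 8\right) \left(25 + \left(-5 + 4\right)^{2}\right) = \left(-79 + 15\right) 8 \left(25 + \left(-1\right)^{2}\right) = - 64 \cdot 8 \left(25 + 1\right) = - 64 \cdot 8 \cdot 26 = \left(-64\right) 208 = -13312$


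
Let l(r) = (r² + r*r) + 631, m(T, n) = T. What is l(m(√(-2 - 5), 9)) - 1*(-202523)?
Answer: 203140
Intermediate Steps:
l(r) = 631 + 2*r² (l(r) = (r² + r²) + 631 = 2*r² + 631 = 631 + 2*r²)
l(m(√(-2 - 5), 9)) - 1*(-202523) = (631 + 2*(√(-2 - 5))²) - 1*(-202523) = (631 + 2*(√(-7))²) + 202523 = (631 + 2*(I*√7)²) + 202523 = (631 + 2*(-7)) + 202523 = (631 - 14) + 202523 = 617 + 202523 = 203140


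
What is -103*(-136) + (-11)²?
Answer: 14129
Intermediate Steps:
-103*(-136) + (-11)² = 14008 + 121 = 14129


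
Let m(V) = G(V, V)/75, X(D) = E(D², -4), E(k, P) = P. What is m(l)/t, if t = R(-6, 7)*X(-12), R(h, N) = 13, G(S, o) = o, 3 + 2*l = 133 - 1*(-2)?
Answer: -11/650 ≈ -0.016923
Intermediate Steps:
l = 66 (l = -3/2 + (133 - 1*(-2))/2 = -3/2 + (133 + 2)/2 = -3/2 + (½)*135 = -3/2 + 135/2 = 66)
X(D) = -4
m(V) = V/75
t = -52 (t = 13*(-4) = -52)
m(l)/t = ((1/75)*66)/(-52) = (22/25)*(-1/52) = -11/650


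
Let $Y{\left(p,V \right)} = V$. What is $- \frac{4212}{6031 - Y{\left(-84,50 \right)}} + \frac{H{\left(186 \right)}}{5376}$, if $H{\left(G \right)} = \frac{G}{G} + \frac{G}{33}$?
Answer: $- \frac{248644219}{353692416} \approx -0.703$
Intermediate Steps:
$H{\left(G \right)} = 1 + \frac{G}{33}$ ($H{\left(G \right)} = 1 + G \frac{1}{33} = 1 + \frac{G}{33}$)
$- \frac{4212}{6031 - Y{\left(-84,50 \right)}} + \frac{H{\left(186 \right)}}{5376} = - \frac{4212}{6031 - 50} + \frac{1 + \frac{1}{33} \cdot 186}{5376} = - \frac{4212}{6031 - 50} + \left(1 + \frac{62}{11}\right) \frac{1}{5376} = - \frac{4212}{5981} + \frac{73}{11} \cdot \frac{1}{5376} = \left(-4212\right) \frac{1}{5981} + \frac{73}{59136} = - \frac{4212}{5981} + \frac{73}{59136} = - \frac{248644219}{353692416}$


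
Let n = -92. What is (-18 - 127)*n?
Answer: 13340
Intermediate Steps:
(-18 - 127)*n = (-18 - 127)*(-92) = -145*(-92) = 13340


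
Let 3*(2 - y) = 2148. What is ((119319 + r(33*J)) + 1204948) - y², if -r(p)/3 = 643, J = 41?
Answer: 812542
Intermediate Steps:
y = -714 (y = 2 - ⅓*2148 = 2 - 716 = -714)
r(p) = -1929 (r(p) = -3*643 = -1929)
((119319 + r(33*J)) + 1204948) - y² = ((119319 - 1929) + 1204948) - 1*(-714)² = (117390 + 1204948) - 1*509796 = 1322338 - 509796 = 812542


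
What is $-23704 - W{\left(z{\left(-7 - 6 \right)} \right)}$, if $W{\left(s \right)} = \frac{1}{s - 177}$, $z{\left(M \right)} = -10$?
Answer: $- \frac{4432647}{187} \approx -23704.0$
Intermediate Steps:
$W{\left(s \right)} = \frac{1}{-177 + s}$
$-23704 - W{\left(z{\left(-7 - 6 \right)} \right)} = -23704 - \frac{1}{-177 - 10} = -23704 - \frac{1}{-187} = -23704 - - \frac{1}{187} = -23704 + \frac{1}{187} = - \frac{4432647}{187}$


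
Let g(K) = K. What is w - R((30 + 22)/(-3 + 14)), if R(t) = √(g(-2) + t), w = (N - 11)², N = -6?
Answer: 289 - √330/11 ≈ 287.35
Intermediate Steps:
w = 289 (w = (-6 - 11)² = (-17)² = 289)
R(t) = √(-2 + t)
w - R((30 + 22)/(-3 + 14)) = 289 - √(-2 + (30 + 22)/(-3 + 14)) = 289 - √(-2 + 52/11) = 289 - √(30/11) = 289 - √330/11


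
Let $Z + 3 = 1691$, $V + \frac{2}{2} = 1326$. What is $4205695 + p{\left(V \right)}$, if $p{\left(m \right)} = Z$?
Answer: $4207383$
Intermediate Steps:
$V = 1325$ ($V = -1 + 1326 = 1325$)
$Z = 1688$ ($Z = -3 + 1691 = 1688$)
$p{\left(m \right)} = 1688$
$4205695 + p{\left(V \right)} = 4205695 + 1688 = 4207383$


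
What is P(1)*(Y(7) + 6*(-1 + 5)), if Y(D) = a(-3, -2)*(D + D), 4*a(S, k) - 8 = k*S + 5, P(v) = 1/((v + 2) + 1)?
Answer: 181/8 ≈ 22.625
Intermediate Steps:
P(v) = 1/(3 + v) (P(v) = 1/((2 + v) + 1) = 1/(3 + v))
a(S, k) = 13/4 + S*k/4 (a(S, k) = 2 + (k*S + 5)/4 = 2 + (S*k + 5)/4 = 2 + (5 + S*k)/4 = 2 + (5/4 + S*k/4) = 13/4 + S*k/4)
Y(D) = 19*D/2 (Y(D) = (13/4 + (¼)*(-3)*(-2))*(D + D) = (13/4 + 3/2)*(2*D) = 19*(2*D)/4 = 19*D/2)
P(1)*(Y(7) + 6*(-1 + 5)) = ((19/2)*7 + 6*(-1 + 5))/(3 + 1) = (133/2 + 6*4)/4 = (133/2 + 24)/4 = (¼)*(181/2) = 181/8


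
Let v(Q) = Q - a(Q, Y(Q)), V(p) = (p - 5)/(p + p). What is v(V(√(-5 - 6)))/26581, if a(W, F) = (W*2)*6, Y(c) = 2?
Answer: -11/53162 - 5*I*√11/53162 ≈ -0.00020691 - 0.00031194*I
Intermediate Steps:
a(W, F) = 12*W (a(W, F) = (2*W)*6 = 12*W)
V(p) = (-5 + p)/(2*p) (V(p) = (-5 + p)/((2*p)) = (-5 + p)*(1/(2*p)) = (-5 + p)/(2*p))
v(Q) = -11*Q (v(Q) = Q - 12*Q = -11*Q)
v(V(√(-5 - 6)))/26581 = -11*(-5 + √(-5 - 6))/(2*(√(-5 - 6)))/26581 = -11*(-5 + √(-11))/(2*(√(-11)))*(1/26581) = -11*(-5 + I*√11)/(2*(I*√11))*(1/26581) = -11*(-I*√11/11)*(-5 + I*√11)/2*(1/26581) = -(-1)*I*√11*(-5 + I*√11)/2*(1/26581) = (I*√11*(-5 + I*√11)/2)*(1/26581) = I*√11*(-5 + I*√11)/53162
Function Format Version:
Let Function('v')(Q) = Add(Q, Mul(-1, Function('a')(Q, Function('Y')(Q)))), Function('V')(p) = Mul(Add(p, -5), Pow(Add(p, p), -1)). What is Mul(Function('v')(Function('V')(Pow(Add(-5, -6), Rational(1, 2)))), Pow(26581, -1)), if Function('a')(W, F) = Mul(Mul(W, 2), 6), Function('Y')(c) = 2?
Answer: Add(Rational(-11, 53162), Mul(Rational(-5, 53162), I, Pow(11, Rational(1, 2)))) ≈ Add(-0.00020691, Mul(-0.00031194, I))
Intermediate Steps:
Function('a')(W, F) = Mul(12, W) (Function('a')(W, F) = Mul(Mul(2, W), 6) = Mul(12, W))
Function('V')(p) = Mul(Rational(1, 2), Pow(p, -1), Add(-5, p)) (Function('V')(p) = Mul(Add(-5, p), Pow(Mul(2, p), -1)) = Mul(Add(-5, p), Mul(Rational(1, 2), Pow(p, -1))) = Mul(Rational(1, 2), Pow(p, -1), Add(-5, p)))
Function('v')(Q) = Mul(-11, Q) (Function('v')(Q) = Add(Q, Mul(-1, Mul(12, Q))) = Add(Q, Mul(-12, Q)) = Mul(-11, Q))
Mul(Function('v')(Function('V')(Pow(Add(-5, -6), Rational(1, 2)))), Pow(26581, -1)) = Mul(Mul(-11, Mul(Rational(1, 2), Pow(Pow(Add(-5, -6), Rational(1, 2)), -1), Add(-5, Pow(Add(-5, -6), Rational(1, 2))))), Pow(26581, -1)) = Mul(Mul(-11, Mul(Rational(1, 2), Pow(Pow(-11, Rational(1, 2)), -1), Add(-5, Pow(-11, Rational(1, 2))))), Rational(1, 26581)) = Mul(Mul(-11, Mul(Rational(1, 2), Pow(Mul(I, Pow(11, Rational(1, 2))), -1), Add(-5, Mul(I, Pow(11, Rational(1, 2)))))), Rational(1, 26581)) = Mul(Mul(-11, Mul(Rational(1, 2), Mul(Rational(-1, 11), I, Pow(11, Rational(1, 2))), Add(-5, Mul(I, Pow(11, Rational(1, 2)))))), Rational(1, 26581)) = Mul(Mul(-11, Mul(Rational(-1, 22), I, Pow(11, Rational(1, 2)), Add(-5, Mul(I, Pow(11, Rational(1, 2)))))), Rational(1, 26581)) = Mul(Mul(Rational(1, 2), I, Pow(11, Rational(1, 2)), Add(-5, Mul(I, Pow(11, Rational(1, 2))))), Rational(1, 26581)) = Mul(Rational(1, 53162), I, Pow(11, Rational(1, 2)), Add(-5, Mul(I, Pow(11, Rational(1, 2)))))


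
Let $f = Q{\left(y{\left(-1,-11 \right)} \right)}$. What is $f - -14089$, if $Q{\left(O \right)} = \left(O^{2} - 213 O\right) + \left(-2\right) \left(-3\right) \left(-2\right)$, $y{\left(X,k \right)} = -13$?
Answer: $17015$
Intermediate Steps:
$Q{\left(O \right)} = -12 + O^{2} - 213 O$ ($Q{\left(O \right)} = \left(O^{2} - 213 O\right) + 6 \left(-2\right) = \left(O^{2} - 213 O\right) - 12 = -12 + O^{2} - 213 O$)
$f = 2926$ ($f = -12 + \left(-13\right)^{2} - -2769 = -12 + 169 + 2769 = 2926$)
$f - -14089 = 2926 - -14089 = 2926 + 14089 = 17015$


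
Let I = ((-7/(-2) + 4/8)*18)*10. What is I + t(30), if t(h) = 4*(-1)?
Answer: 716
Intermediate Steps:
t(h) = -4
I = 720 (I = ((-7*(-1/2) + 4*(1/8))*18)*10 = ((7/2 + 1/2)*18)*10 = (4*18)*10 = 72*10 = 720)
I + t(30) = 720 - 4 = 716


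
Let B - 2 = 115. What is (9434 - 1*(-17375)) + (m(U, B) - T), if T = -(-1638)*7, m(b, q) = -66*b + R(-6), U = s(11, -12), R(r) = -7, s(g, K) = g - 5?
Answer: 14940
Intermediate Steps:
s(g, K) = -5 + g
B = 117 (B = 2 + 115 = 117)
U = 6 (U = -5 + 11 = 6)
m(b, q) = -7 - 66*b (m(b, q) = -66*b - 7 = -7 - 66*b)
T = 11466 (T = -1*(-11466) = 11466)
(9434 - 1*(-17375)) + (m(U, B) - T) = (9434 - 1*(-17375)) + ((-7 - 66*6) - 1*11466) = (9434 + 17375) + ((-7 - 396) - 11466) = 26809 + (-403 - 11466) = 26809 - 11869 = 14940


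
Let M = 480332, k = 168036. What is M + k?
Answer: 648368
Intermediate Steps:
M + k = 480332 + 168036 = 648368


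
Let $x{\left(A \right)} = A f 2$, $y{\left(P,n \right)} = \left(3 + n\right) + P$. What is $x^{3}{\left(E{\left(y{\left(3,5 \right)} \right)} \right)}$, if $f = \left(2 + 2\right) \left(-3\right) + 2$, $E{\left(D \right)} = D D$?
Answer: $-14172488000$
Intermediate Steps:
$y{\left(P,n \right)} = 3 + P + n$
$E{\left(D \right)} = D^{2}$
$f = -10$ ($f = 4 \left(-3\right) + 2 = -12 + 2 = -10$)
$x{\left(A \right)} = - 20 A$ ($x{\left(A \right)} = A \left(-10\right) 2 = - 10 A 2 = - 20 A$)
$x^{3}{\left(E{\left(y{\left(3,5 \right)} \right)} \right)} = \left(- 20 \left(3 + 3 + 5\right)^{2}\right)^{3} = \left(- 20 \cdot 11^{2}\right)^{3} = \left(\left(-20\right) 121\right)^{3} = \left(-2420\right)^{3} = -14172488000$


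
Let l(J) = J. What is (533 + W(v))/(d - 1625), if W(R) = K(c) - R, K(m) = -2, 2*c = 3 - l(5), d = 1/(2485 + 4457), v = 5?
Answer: -3651492/11280749 ≈ -0.32369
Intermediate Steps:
d = 1/6942 ≈ 0.00014405
c = -1 (c = (3 - 1*5)/2 = (3 - 5)/2 = (½)*(-2) = -1)
W(R) = -2 - R
(533 + W(v))/(d - 1625) = (533 + (-2 - 1*5))/(1/6942 - 1625) = (533 + (-2 - 5))/(-11280749/6942) = (533 - 7)*(-6942/11280749) = 526*(-6942/11280749) = -3651492/11280749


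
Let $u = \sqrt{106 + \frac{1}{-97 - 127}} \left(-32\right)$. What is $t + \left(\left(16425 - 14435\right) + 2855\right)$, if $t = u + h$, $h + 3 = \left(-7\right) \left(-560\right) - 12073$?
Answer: $-3311 - \frac{4 \sqrt{332402}}{7} \approx -3640.5$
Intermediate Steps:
$u = - \frac{4 \sqrt{332402}}{7}$ ($u = \sqrt{106 + \frac{1}{-224}} \left(-32\right) = \sqrt{106 - \frac{1}{224}} \left(-32\right) = \sqrt{\frac{23743}{224}} \left(-32\right) = \frac{\sqrt{332402}}{56} \left(-32\right) = - \frac{4 \sqrt{332402}}{7} \approx -329.45$)
$h = -8156$ ($h = -3 - 8153 = -8156$)
$t = -8156 - \frac{4 \sqrt{332402}}{7}$ ($t = - \frac{4 \sqrt{332402}}{7} - 8156 = -8156 - \frac{4 \sqrt{332402}}{7} \approx -8485.5$)
$t + \left(\left(16425 - 14435\right) + 2855\right) = \left(-8156 - \frac{4 \sqrt{332402}}{7}\right) + \left(\left(16425 - 14435\right) + 2855\right) = \left(-8156 - \frac{4 \sqrt{332402}}{7}\right) + \left(1990 + 2855\right) = \left(-8156 - \frac{4 \sqrt{332402}}{7}\right) + 4845 = -3311 - \frac{4 \sqrt{332402}}{7}$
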